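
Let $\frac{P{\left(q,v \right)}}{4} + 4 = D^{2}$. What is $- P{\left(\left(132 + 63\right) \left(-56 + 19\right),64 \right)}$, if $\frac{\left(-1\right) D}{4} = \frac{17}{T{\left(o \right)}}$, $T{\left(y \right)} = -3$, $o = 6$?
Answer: $- \frac{18352}{9} \approx -2039.1$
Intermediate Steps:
$D = \frac{68}{3}$ ($D = - 4 \frac{17}{-3} = - 4 \cdot 17 \left(- \frac{1}{3}\right) = \left(-4\right) \left(- \frac{17}{3}\right) = \frac{68}{3} \approx 22.667$)
$P{\left(q,v \right)} = \frac{18352}{9}$ ($P{\left(q,v \right)} = -16 + 4 \left(\frac{68}{3}\right)^{2} = -16 + 4 \cdot \frac{4624}{9} = -16 + \frac{18496}{9} = \frac{18352}{9}$)
$- P{\left(\left(132 + 63\right) \left(-56 + 19\right),64 \right)} = \left(-1\right) \frac{18352}{9} = - \frac{18352}{9}$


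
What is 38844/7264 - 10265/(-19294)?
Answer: 103002637/17518952 ≈ 5.8795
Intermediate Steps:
38844/7264 - 10265/(-19294) = 38844*(1/7264) - 10265*(-1/19294) = 9711/1816 + 10265/19294 = 103002637/17518952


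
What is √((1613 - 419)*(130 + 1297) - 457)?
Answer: √1703381 ≈ 1305.1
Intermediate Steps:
√((1613 - 419)*(130 + 1297) - 457) = √(1194*1427 - 457) = √(1703838 - 457) = √1703381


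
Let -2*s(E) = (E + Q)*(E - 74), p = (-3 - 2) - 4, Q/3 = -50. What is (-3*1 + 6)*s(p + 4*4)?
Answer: -28743/2 ≈ -14372.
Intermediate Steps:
Q = -150 (Q = 3*(-50) = -150)
p = -9 (p = -5 - 4 = -9)
s(E) = -(-150 + E)*(-74 + E)/2 (s(E) = -(E - 150)*(E - 74)/2 = -(-150 + E)*(-74 + E)/2)
(-3*1 + 6)*s(p + 4*4) = (-3*1 + 6)*(-5550 + 112*(-9 + 4*4) - (-9 + 4*4)²/2) = (-3 + 6)*(-5550 + 112*(-9 + 16) - (-9 + 16)²/2) = 3*(-5550 + 112*7 - ½*7²) = 3*(-5550 + 784 - ½*49) = 3*(-5550 + 784 - 49/2) = 3*(-9581/2) = -28743/2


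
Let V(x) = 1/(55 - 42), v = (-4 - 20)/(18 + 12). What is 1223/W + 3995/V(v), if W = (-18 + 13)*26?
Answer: 6750327/130 ≈ 51926.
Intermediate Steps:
v = -⅘ (v = -24/30 = -24*1/30 = -⅘ ≈ -0.80000)
V(x) = 1/13
W = -130 (W = -5*26 = -130)
1223/W + 3995/V(v) = 1223/(-130) + 3995/(1/13) = 1223*(-1/130) + 3995*13 = -1223/130 + 51935 = 6750327/130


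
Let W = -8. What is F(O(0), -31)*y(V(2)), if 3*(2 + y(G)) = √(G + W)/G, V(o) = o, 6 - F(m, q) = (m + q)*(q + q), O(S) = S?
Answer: 3832 - 958*I*√6/3 ≈ 3832.0 - 782.2*I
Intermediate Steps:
F(m, q) = 6 - 2*q*(m + q) (F(m, q) = 6 - (m + q)*(q + q) = 6 - (m + q)*2*q = 6 - 2*q*(m + q))
y(G) = -2 + √(-8 + G)/(3*G) (y(G) = -2 + (√(G - 8)/G)/3 = -2 + (√(-8 + G)/G)/3 = -2 + √(-8 + G)/(3*G))
F(O(0), -31)*y(V(2)) = (6 - 2*(-31)² - 2*0*(-31))*(-2 + (⅓)*√(-8 + 2)/2) = (6 - 2*961 + 0)*(-2 + (⅓)*(½)*√(-6)) = (6 - 1922 + 0)*(-2 + (⅓)*(½)*(I*√6)) = -1916*(-2 + I*√6/6) = 3832 - 958*I*√6/3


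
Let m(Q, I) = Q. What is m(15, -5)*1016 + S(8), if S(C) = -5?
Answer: 15235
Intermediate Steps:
m(15, -5)*1016 + S(8) = 15*1016 - 5 = 15240 - 5 = 15235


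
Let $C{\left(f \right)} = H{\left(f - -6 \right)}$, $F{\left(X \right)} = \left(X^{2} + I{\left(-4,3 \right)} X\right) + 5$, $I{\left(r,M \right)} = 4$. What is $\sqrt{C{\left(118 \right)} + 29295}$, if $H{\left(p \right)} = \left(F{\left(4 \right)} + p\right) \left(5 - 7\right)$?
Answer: $\sqrt{28973} \approx 170.21$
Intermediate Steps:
$F{\left(X \right)} = 5 + X^{2} + 4 X$ ($F{\left(X \right)} = \left(X^{2} + 4 X\right) + 5 = 5 + X^{2} + 4 X$)
$H{\left(p \right)} = -74 - 2 p$ ($H{\left(p \right)} = \left(\left(5 + 4^{2} + 4 \cdot 4\right) + p\right) \left(5 - 7\right) = \left(\left(5 + 16 + 16\right) + p\right) \left(-2\right) = \left(37 + p\right) \left(-2\right) = -74 - 2 p$)
$C{\left(f \right)} = -86 - 2 f$ ($C{\left(f \right)} = -74 - 2 \left(f - -6\right) = -74 - 2 \left(f + 6\right) = -74 - 2 \left(6 + f\right) = -74 - \left(12 + 2 f\right) = -86 - 2 f$)
$\sqrt{C{\left(118 \right)} + 29295} = \sqrt{\left(-86 - 236\right) + 29295} = \sqrt{-322 + 29295} = \sqrt{28973}$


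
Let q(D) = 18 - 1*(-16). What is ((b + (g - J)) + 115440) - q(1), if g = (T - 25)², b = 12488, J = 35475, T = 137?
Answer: 104963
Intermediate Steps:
q(D) = 34 (q(D) = 18 + 16 = 34)
g = 12544 (g = (137 - 25)² = 112² = 12544)
((b + (g - J)) + 115440) - q(1) = ((12488 + (12544 - 1*35475)) + 115440) - 1*34 = ((12488 + (12544 - 35475)) + 115440) - 34 = ((12488 - 22931) + 115440) - 34 = (-10443 + 115440) - 34 = 104997 - 34 = 104963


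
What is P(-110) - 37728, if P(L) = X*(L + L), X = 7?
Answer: -39268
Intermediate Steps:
P(L) = 14*L (P(L) = 7*(L + L) = 7*(2*L) = 14*L)
P(-110) - 37728 = 14*(-110) - 37728 = -1540 - 37728 = -39268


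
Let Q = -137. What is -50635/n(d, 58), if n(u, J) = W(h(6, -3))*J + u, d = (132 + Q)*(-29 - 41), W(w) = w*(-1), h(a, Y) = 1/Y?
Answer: -151905/1108 ≈ -137.10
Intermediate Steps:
W(w) = -w
d = 350 (d = (132 - 137)*(-29 - 41) = -5*(-70) = 350)
n(u, J) = u + J/3 (n(u, J) = (-1/(-3))*J + u = (-1*(-⅓))*J + u = J/3 + u = u + J/3)
-50635/n(d, 58) = -50635/(350 + (⅓)*58) = -50635/(350 + 58/3) = -50635/1108/3 = -50635*3/1108 = -151905/1108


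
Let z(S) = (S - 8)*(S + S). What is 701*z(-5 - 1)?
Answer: 117768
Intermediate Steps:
z(S) = 2*S*(-8 + S) (z(S) = (-8 + S)*(2*S) = 2*S*(-8 + S))
701*z(-5 - 1) = 701*(2*(-5 - 1)*(-8 + (-5 - 1))) = 701*(2*(-6)*(-8 - 6)) = 701*(2*(-6)*(-14)) = 701*168 = 117768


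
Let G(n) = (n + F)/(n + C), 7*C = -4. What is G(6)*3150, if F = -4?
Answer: 22050/19 ≈ 1160.5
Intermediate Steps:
C = -4/7 (C = (1/7)*(-4) = -4/7 ≈ -0.57143)
G(n) = (-4 + n)/(-4/7 + n) (G(n) = (n - 4)/(n - 4/7) = (-4 + n)/(-4/7 + n))
G(6)*3150 = (7*(-4 + 6)/(-4 + 7*6))*3150 = (7*2/(-4 + 42))*3150 = (7*2/38)*3150 = (7*(1/38)*2)*3150 = (7/19)*3150 = 22050/19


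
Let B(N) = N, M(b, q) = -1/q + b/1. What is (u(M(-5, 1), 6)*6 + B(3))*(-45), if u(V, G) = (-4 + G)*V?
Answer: 3105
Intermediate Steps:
M(b, q) = b - 1/q (M(b, q) = -1/q + b*1 = -1/q + b = b - 1/q)
u(V, G) = V*(-4 + G)
(u(M(-5, 1), 6)*6 + B(3))*(-45) = (((-5 - 1/1)*(-4 + 6))*6 + 3)*(-45) = (((-5 - 1*1)*2)*6 + 3)*(-45) = (((-5 - 1)*2)*6 + 3)*(-45) = (-6*2*6 + 3)*(-45) = (-12*6 + 3)*(-45) = (-72 + 3)*(-45) = -69*(-45) = 3105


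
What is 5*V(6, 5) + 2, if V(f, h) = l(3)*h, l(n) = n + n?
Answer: 152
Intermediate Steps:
l(n) = 2*n
V(f, h) = 6*h (V(f, h) = (2*3)*h = 6*h)
5*V(6, 5) + 2 = 5*(6*5) + 2 = 5*30 + 2 = 150 + 2 = 152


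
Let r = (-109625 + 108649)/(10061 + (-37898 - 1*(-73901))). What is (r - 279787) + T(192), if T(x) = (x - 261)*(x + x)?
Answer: -881788818/2879 ≈ -3.0628e+5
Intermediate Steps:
T(x) = 2*x*(-261 + x) (T(x) = (-261 + x)*(2*x) = 2*x*(-261 + x))
r = -61/2879 (r = -976/(10061 + (-37898 + 73901)) = -976/(10061 + 36003) = -976/46064 = -976*1/46064 = -61/2879 ≈ -0.021188)
(r - 279787) + T(192) = (-61/2879 - 279787) + 2*192*(-261 + 192) = -805506834/2879 + 2*192*(-69) = -805506834/2879 - 26496 = -881788818/2879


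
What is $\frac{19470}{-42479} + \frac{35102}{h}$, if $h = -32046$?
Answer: $- \frac{1057516739}{680641017} \approx -1.5537$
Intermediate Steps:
$\frac{19470}{-42479} + \frac{35102}{h} = \frac{19470}{-42479} + \frac{35102}{-32046} = 19470 \left(- \frac{1}{42479}\right) + 35102 \left(- \frac{1}{32046}\right) = - \frac{19470}{42479} - \frac{17551}{16023} = - \frac{1057516739}{680641017}$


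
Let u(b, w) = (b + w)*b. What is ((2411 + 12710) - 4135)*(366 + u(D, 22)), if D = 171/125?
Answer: 68313595626/15625 ≈ 4.3721e+6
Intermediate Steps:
D = 171/125 (D = 171*(1/125) = 171/125 ≈ 1.3680)
u(b, w) = b*(b + w)
((2411 + 12710) - 4135)*(366 + u(D, 22)) = ((2411 + 12710) - 4135)*(366 + 171*(171/125 + 22)/125) = (15121 - 4135)*(366 + (171/125)*(2921/125)) = 10986*(366 + 499491/15625) = 10986*(6218241/15625) = 68313595626/15625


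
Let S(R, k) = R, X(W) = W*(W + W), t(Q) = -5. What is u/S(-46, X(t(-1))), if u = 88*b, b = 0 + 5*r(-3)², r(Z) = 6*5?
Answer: -198000/23 ≈ -8608.7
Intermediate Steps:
r(Z) = 30
b = 4500 (b = 0 + 5*30² = 0 + 5*900 = 0 + 4500 = 4500)
X(W) = 2*W² (X(W) = W*(2*W) = 2*W²)
u = 396000 (u = 88*4500 = 396000)
u/S(-46, X(t(-1))) = 396000/(-46) = 396000*(-1/46) = -198000/23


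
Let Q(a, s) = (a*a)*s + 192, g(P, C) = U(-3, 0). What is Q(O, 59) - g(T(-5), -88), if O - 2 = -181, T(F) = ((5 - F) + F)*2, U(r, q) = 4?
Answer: 1890607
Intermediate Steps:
T(F) = 10 (T(F) = 5*2 = 10)
O = -179 (O = 2 - 181 = -179)
g(P, C) = 4
Q(a, s) = 192 + s*a² (Q(a, s) = a²*s + 192 = s*a² + 192 = 192 + s*a²)
Q(O, 59) - g(T(-5), -88) = (192 + 59*(-179)²) - 1*4 = (192 + 59*32041) - 4 = (192 + 1890419) - 4 = 1890611 - 4 = 1890607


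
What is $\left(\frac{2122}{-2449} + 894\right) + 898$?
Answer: $\frac{4386486}{2449} \approx 1791.1$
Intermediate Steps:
$\left(\frac{2122}{-2449} + 894\right) + 898 = \left(2122 \left(- \frac{1}{2449}\right) + 894\right) + 898 = \left(- \frac{2122}{2449} + 894\right) + 898 = \frac{2187284}{2449} + 898 = \frac{4386486}{2449}$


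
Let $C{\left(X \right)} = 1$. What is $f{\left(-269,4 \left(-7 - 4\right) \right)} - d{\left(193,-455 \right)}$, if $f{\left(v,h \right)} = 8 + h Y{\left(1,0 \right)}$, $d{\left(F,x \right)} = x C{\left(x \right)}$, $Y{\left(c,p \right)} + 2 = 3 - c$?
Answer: $463$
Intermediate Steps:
$Y{\left(c,p \right)} = 1 - c$ ($Y{\left(c,p \right)} = -2 - \left(-3 + c\right) = 1 - c$)
$d{\left(F,x \right)} = x$ ($d{\left(F,x \right)} = x 1 = x$)
$f{\left(v,h \right)} = 8$ ($f{\left(v,h \right)} = 8 + h \left(1 - 1\right) = 8 + h 0 = 8 + 0 = 8$)
$f{\left(-269,4 \left(-7 - 4\right) \right)} - d{\left(193,-455 \right)} = 8 - -455 = 8 + 455 = 463$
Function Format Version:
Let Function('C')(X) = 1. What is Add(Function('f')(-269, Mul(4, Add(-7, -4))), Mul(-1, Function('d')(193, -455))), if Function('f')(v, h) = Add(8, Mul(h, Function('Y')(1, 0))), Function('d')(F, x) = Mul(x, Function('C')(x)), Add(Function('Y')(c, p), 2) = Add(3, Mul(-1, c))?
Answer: 463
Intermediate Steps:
Function('Y')(c, p) = Add(1, Mul(-1, c)) (Function('Y')(c, p) = Add(-2, Add(3, Mul(-1, c))) = Add(1, Mul(-1, c)))
Function('d')(F, x) = x (Function('d')(F, x) = Mul(x, 1) = x)
Function('f')(v, h) = 8 (Function('f')(v, h) = Add(8, Mul(h, Add(1, Mul(-1, 1)))) = Add(8, Mul(h, Add(1, -1))) = Add(8, Mul(h, 0)) = Add(8, 0) = 8)
Add(Function('f')(-269, Mul(4, Add(-7, -4))), Mul(-1, Function('d')(193, -455))) = Add(8, Mul(-1, -455)) = Add(8, 455) = 463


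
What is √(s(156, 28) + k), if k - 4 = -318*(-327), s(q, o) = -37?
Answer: √103953 ≈ 322.42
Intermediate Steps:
k = 103990 (k = 4 - 318*(-327) = 4 + 103986 = 103990)
√(s(156, 28) + k) = √(-37 + 103990) = √103953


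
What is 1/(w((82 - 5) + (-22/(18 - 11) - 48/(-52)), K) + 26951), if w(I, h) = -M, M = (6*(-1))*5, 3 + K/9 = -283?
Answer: 1/26981 ≈ 3.7063e-5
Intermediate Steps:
K = -2574 (K = -27 + 9*(-283) = -27 - 2547 = -2574)
M = -30 (M = -6*5 = -30)
w(I, h) = 30 (w(I, h) = -1*(-30) = 30)
1/(w((82 - 5) + (-22/(18 - 11) - 48/(-52)), K) + 26951) = 1/(30 + 26951) = 1/26981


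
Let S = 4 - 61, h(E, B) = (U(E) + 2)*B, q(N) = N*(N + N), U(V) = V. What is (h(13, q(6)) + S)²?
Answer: 1046529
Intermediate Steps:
q(N) = 2*N² (q(N) = N*(2*N) = 2*N²)
h(E, B) = B*(2 + E) (h(E, B) = (E + 2)*B = (2 + E)*B = B*(2 + E))
S = -57
(h(13, q(6)) + S)² = ((2*6²)*(2 + 13) - 57)² = ((2*36)*15 - 57)² = (72*15 - 57)² = (1080 - 57)² = 1023² = 1046529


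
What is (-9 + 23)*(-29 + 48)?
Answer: 266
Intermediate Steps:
(-9 + 23)*(-29 + 48) = 14*19 = 266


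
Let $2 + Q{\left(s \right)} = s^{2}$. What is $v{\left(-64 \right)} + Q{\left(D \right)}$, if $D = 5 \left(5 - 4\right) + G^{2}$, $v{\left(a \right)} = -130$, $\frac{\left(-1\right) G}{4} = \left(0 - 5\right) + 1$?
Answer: $67989$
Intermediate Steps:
$G = 16$ ($G = - 4 \left(\left(0 - 5\right) + 1\right) = - 4 \left(-5 + 1\right) = \left(-4\right) \left(-4\right) = 16$)
$D = 261$ ($D = 5 \left(5 - 4\right) + 16^{2} = 5 \cdot 1 + 256 = 5 + 256 = 261$)
$Q{\left(s \right)} = -2 + s^{2}$
$v{\left(-64 \right)} + Q{\left(D \right)} = -130 - \left(2 - 261^{2}\right) = -130 + \left(-2 + 68121\right) = -130 + 68119 = 67989$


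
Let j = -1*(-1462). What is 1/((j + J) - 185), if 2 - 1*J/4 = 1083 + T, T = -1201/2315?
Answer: -2315/7049001 ≈ -0.00032842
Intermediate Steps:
j = 1462
T = -1201/2315 (T = -1201*1/2315 = -1201/2315 ≈ -0.51879)
J = -10005256/2315 (J = 8 - 4*(1083 - 1201/2315) = 8 - 4*2505944/2315 = 8 - 10023776/2315 = -10005256/2315 ≈ -4321.9)
1/((j + J) - 185) = 1/((1462 - 10005256/2315) - 185) = 1/(-6620726/2315 - 185) = 1/(-7049001/2315) = -2315/7049001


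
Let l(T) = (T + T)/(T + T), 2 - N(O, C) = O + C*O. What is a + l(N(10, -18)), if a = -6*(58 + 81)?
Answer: -833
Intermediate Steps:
N(O, C) = 2 - O - C*O (N(O, C) = 2 - (O + C*O) = 2 + (-O - C*O) = 2 - O - C*O)
a = -834 (a = -6*139 = -834)
l(T) = 1 (l(T) = (2*T)/((2*T)) = (2*T)*(1/(2*T)) = 1)
a + l(N(10, -18)) = -834 + 1 = -833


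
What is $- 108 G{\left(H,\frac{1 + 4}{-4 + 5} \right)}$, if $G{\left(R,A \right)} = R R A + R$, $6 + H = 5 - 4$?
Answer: $-12960$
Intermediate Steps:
$H = -5$ ($H = -6 + \left(5 - 4\right) = -6 + 1 = -5$)
$G{\left(R,A \right)} = R + A R^{2}$ ($G{\left(R,A \right)} = R^{2} A + R = A R^{2} + R = R + A R^{2}$)
$- 108 G{\left(H,\frac{1 + 4}{-4 + 5} \right)} = - 108 \left(- 5 \left(1 + \frac{1 + 4}{-4 + 5} \left(-5\right)\right)\right) = - 108 \left(- 5 \left(1 + \frac{5}{1} \left(-5\right)\right)\right) = - 108 \left(- 5 \left(1 + 5 \cdot 1 \left(-5\right)\right)\right) = - 108 \left(- 5 \left(1 + 5 \left(-5\right)\right)\right) = - 108 \left(- 5 \left(1 - 25\right)\right) = - 108 \left(\left(-5\right) \left(-24\right)\right) = \left(-108\right) 120 = -12960$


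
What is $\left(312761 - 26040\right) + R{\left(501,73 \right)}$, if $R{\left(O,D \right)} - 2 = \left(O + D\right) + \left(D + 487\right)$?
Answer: $287857$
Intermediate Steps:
$R{\left(O,D \right)} = 489 + O + 2 D$ ($R{\left(O,D \right)} = 2 + \left(\left(O + D\right) + \left(D + 487\right)\right) = 2 + \left(\left(D + O\right) + \left(487 + D\right)\right) = 2 + \left(487 + O + 2 D\right) = 489 + O + 2 D$)
$\left(312761 - 26040\right) + R{\left(501,73 \right)} = \left(312761 - 26040\right) + \left(489 + 501 + 2 \cdot 73\right) = 286721 + \left(489 + 501 + 146\right) = 286721 + 1136 = 287857$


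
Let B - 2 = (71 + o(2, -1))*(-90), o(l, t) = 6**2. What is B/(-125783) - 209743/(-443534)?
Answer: 4378921303/7969862446 ≈ 0.54943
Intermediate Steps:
o(l, t) = 36
B = -9628 (B = 2 + (71 + 36)*(-90) = 2 + 107*(-90) = 2 - 9630 = -9628)
B/(-125783) - 209743/(-443534) = -9628/(-125783) - 209743/(-443534) = -9628*(-1/125783) - 209743*(-1/443534) = 9628/125783 + 209743/443534 = 4378921303/7969862446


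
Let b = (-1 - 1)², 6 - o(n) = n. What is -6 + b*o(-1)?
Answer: 22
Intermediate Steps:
o(n) = 6 - n
b = 4 (b = (-2)² = 4)
-6 + b*o(-1) = -6 + 4*(6 - 1*(-1)) = -6 + 4*(6 + 1) = -6 + 4*7 = -6 + 28 = 22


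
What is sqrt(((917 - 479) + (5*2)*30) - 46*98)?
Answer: I*sqrt(3770) ≈ 61.4*I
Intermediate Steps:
sqrt(((917 - 479) + (5*2)*30) - 46*98) = sqrt((438 + 10*30) - 4508) = sqrt((438 + 300) - 4508) = sqrt(738 - 4508) = sqrt(-3770) = I*sqrt(3770)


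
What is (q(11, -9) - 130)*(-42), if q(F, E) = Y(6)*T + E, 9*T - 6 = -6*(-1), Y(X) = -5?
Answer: 6118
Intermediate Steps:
T = 4/3 (T = 2/3 + (-6*(-1))/9 = 2/3 + (-2*(-3))/9 = 2/3 + (1/9)*6 = 2/3 + 2/3 = 4/3 ≈ 1.3333)
q(F, E) = -20/3 + E (q(F, E) = -5*4/3 + E = -20/3 + E)
(q(11, -9) - 130)*(-42) = ((-20/3 - 9) - 130)*(-42) = (-47/3 - 130)*(-42) = -437/3*(-42) = 6118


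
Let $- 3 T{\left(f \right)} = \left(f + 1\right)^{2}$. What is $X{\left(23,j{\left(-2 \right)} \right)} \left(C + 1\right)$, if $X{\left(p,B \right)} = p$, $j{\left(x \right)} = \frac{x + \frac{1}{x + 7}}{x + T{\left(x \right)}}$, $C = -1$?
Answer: $0$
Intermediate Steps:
$T{\left(f \right)} = - \frac{\left(1 + f\right)^{2}}{3}$ ($T{\left(f \right)} = - \frac{\left(f + 1\right)^{2}}{3} = - \frac{\left(1 + f\right)^{2}}{3}$)
$j{\left(x \right)} = \frac{x + \frac{1}{7 + x}}{x - \frac{\left(1 + x\right)^{2}}{3}}$ ($j{\left(x \right)} = \frac{x + \frac{1}{x + 7}}{x - \frac{\left(1 + x\right)^{2}}{3}} = \frac{x + \frac{1}{7 + x}}{x - \frac{\left(1 + x\right)^{2}}{3}}$)
$X{\left(23,j{\left(-2 \right)} \right)} \left(C + 1\right) = 23 \left(-1 + 1\right) = 23 \cdot 0 = 0$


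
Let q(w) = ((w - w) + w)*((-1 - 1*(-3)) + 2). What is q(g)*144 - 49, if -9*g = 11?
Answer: -753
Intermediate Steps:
g = -11/9 (g = -⅑*11 = -11/9 ≈ -1.2222)
q(w) = 4*w (q(w) = (0 + w)*((-1 + 3) + 2) = w*(2 + 2) = w*4 = 4*w)
q(g)*144 - 49 = (4*(-11/9))*144 - 49 = -44/9*144 - 49 = -704 - 49 = -753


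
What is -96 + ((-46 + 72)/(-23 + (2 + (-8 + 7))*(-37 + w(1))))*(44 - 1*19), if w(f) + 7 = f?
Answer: -3493/33 ≈ -105.85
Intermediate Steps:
w(f) = -7 + f
-96 + ((-46 + 72)/(-23 + (2 + (-8 + 7))*(-37 + w(1))))*(44 - 1*19) = -96 + ((-46 + 72)/(-23 + (2 + (-8 + 7))*(-37 + (-7 + 1))))*(44 - 1*19) = -96 + (26/(-23 + (2 - 1)*(-37 - 6)))*(44 - 19) = -96 + (26/(-23 + 1*(-43)))*25 = -96 + (26/(-23 - 43))*25 = -96 + (26/(-66))*25 = -96 + (26*(-1/66))*25 = -96 - 13/33*25 = -96 - 325/33 = -3493/33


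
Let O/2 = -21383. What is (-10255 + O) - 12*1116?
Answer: -66413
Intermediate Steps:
O = -42766 (O = 2*(-21383) = -42766)
(-10255 + O) - 12*1116 = (-10255 - 42766) - 12*1116 = -53021 - 13392 = -66413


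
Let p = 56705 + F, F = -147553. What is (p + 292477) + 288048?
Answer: 489677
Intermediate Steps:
p = -90848 (p = 56705 - 147553 = -90848)
(p + 292477) + 288048 = (-90848 + 292477) + 288048 = 201629 + 288048 = 489677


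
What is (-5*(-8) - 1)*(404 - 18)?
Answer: 15054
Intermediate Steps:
(-5*(-8) - 1)*(404 - 18) = (40 - 1)*386 = 39*386 = 15054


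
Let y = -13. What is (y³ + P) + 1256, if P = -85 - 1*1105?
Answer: -2131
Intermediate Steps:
P = -1190 (P = -85 - 1105 = -1190)
(y³ + P) + 1256 = ((-13)³ - 1190) + 1256 = (-2197 - 1190) + 1256 = -3387 + 1256 = -2131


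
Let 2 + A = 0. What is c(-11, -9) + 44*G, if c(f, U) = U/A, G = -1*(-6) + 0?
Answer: 537/2 ≈ 268.50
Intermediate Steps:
A = -2 (A = -2 + 0 = -2)
G = 6 (G = 6 + 0 = 6)
c(f, U) = -U/2 (c(f, U) = U/(-2) = U*(-1/2) = -U/2)
c(-11, -9) + 44*G = -1/2*(-9) + 44*6 = 9/2 + 264 = 537/2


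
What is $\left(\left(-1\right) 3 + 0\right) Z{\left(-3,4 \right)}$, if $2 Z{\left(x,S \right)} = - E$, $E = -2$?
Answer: $-3$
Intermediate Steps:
$Z{\left(x,S \right)} = 1$ ($Z{\left(x,S \right)} = \frac{\left(-1\right) \left(-2\right)}{2} = \frac{1}{2} \cdot 2 = 1$)
$\left(\left(-1\right) 3 + 0\right) Z{\left(-3,4 \right)} = \left(\left(-1\right) 3 + 0\right) 1 = \left(-3 + 0\right) 1 = \left(-3\right) 1 = -3$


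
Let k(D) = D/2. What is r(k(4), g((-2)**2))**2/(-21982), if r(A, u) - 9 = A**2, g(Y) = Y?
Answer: -169/21982 ≈ -0.0076881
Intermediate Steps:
k(D) = D/2 (k(D) = D*(1/2) = D/2)
r(A, u) = 9 + A**2
r(k(4), g((-2)**2))**2/(-21982) = (9 + ((1/2)*4)**2)**2/(-21982) = (9 + 2**2)**2*(-1/21982) = (9 + 4)**2*(-1/21982) = 13**2*(-1/21982) = 169*(-1/21982) = -169/21982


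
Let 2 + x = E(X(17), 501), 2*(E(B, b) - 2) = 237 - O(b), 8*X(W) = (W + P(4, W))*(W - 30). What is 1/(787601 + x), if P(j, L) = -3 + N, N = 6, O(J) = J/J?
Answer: 1/787719 ≈ 1.2695e-6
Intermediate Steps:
O(J) = 1
P(j, L) = 3 (P(j, L) = -3 + 6 = 3)
X(W) = (-30 + W)*(3 + W)/8 (X(W) = ((W + 3)*(W - 30))/8 = ((3 + W)*(-30 + W))/8 = ((-30 + W)*(3 + W))/8 = (-30 + W)*(3 + W)/8)
E(B, b) = 120 (E(B, b) = 2 + (237 - 1*1)/2 = 2 + (237 - 1)/2 = 2 + (½)*236 = 2 + 118 = 120)
x = 118 (x = -2 + 120 = 118)
1/(787601 + x) = 1/(787601 + 118) = 1/787719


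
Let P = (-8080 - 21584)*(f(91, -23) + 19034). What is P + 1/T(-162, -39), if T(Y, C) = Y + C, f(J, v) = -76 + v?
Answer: -112899255841/201 ≈ -5.6169e+8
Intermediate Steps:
T(Y, C) = C + Y
P = -561687840 (P = (-8080 - 21584)*((-76 - 23) + 19034) = -29664*(-99 + 19034) = -29664*18935 = -561687840)
P + 1/T(-162, -39) = -561687840 + 1/(-39 - 162) = -561687840 + 1/(-201) = -561687840 - 1/201 = -112899255841/201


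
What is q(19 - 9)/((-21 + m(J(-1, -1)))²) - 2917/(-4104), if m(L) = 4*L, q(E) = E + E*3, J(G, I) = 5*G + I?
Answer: 44971/61560 ≈ 0.73052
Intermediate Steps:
J(G, I) = I + 5*G
q(E) = 4*E (q(E) = E + 3*E = 4*E)
q(19 - 9)/((-21 + m(J(-1, -1)))²) - 2917/(-4104) = (4*(19 - 9))/((-21 + 4*(-1 + 5*(-1)))²) - 2917/(-4104) = (4*10)/((-21 + 4*(-1 - 5))²) - 2917*(-1/4104) = 40/((-21 + 4*(-6))²) + 2917/4104 = 40/((-21 - 24)²) + 2917/4104 = 40/((-45)²) + 2917/4104 = 40/2025 + 2917/4104 = 40*(1/2025) + 2917/4104 = 8/405 + 2917/4104 = 44971/61560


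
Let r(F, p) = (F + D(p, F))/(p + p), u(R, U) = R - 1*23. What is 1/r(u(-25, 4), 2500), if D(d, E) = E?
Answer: -625/12 ≈ -52.083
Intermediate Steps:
u(R, U) = -23 + R (u(R, U) = R - 23 = -23 + R)
r(F, p) = F/p (r(F, p) = (F + F)/(p + p) = (2*F)/((2*p)) = (2*F)*(1/(2*p)) = F/p)
1/r(u(-25, 4), 2500) = 1/((-23 - 25)/2500) = 1/(-48*1/2500) = 1/(-12/625) = -625/12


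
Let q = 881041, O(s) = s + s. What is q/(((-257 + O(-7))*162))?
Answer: -881041/43902 ≈ -20.068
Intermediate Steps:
O(s) = 2*s
q/(((-257 + O(-7))*162)) = 881041/(((-257 + 2*(-7))*162)) = 881041/(((-257 - 14)*162)) = 881041/((-271*162)) = 881041/(-43902) = 881041*(-1/43902) = -881041/43902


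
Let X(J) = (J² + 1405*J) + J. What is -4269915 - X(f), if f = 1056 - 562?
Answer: -5208515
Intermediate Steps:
f = 494
X(J) = J² + 1406*J
-4269915 - X(f) = -4269915 - 494*(1406 + 494) = -4269915 - 494*1900 = -4269915 - 1*938600 = -4269915 - 938600 = -5208515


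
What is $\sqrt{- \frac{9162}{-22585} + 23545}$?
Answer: $\frac{\sqrt{12010092911395}}{22585} \approx 153.45$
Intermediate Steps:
$\sqrt{- \frac{9162}{-22585} + 23545} = \sqrt{\left(-9162\right) \left(- \frac{1}{22585}\right) + 23545} = \sqrt{\frac{9162}{22585} + 23545} = \sqrt{\frac{531772987}{22585}} = \frac{\sqrt{12010092911395}}{22585}$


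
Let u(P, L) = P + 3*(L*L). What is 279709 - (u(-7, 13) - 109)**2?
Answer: 126828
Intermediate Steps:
u(P, L) = P + 3*L**2
279709 - (u(-7, 13) - 109)**2 = 279709 - ((-7 + 3*13**2) - 109)**2 = 279709 - ((-7 + 3*169) - 109)**2 = 279709 - ((-7 + 507) - 109)**2 = 279709 - (500 - 109)**2 = 279709 - 1*391**2 = 279709 - 1*152881 = 279709 - 152881 = 126828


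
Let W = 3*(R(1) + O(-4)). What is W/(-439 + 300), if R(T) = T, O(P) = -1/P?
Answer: -15/556 ≈ -0.026978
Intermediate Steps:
W = 15/4 (W = 3*(1 - 1/(-4)) = 3*(1 - 1*(-¼)) = 3*(1 + ¼) = 3*(5/4) = 15/4 ≈ 3.7500)
W/(-439 + 300) = (15/4)/(-439 + 300) = (15/4)/(-139) = -1/139*15/4 = -15/556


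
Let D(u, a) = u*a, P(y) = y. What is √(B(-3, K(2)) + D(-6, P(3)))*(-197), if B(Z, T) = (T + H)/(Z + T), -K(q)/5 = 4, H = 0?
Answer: -197*I*√9062/23 ≈ -815.36*I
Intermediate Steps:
K(q) = -20 (K(q) = -5*4 = -20)
B(Z, T) = T/(T + Z) (B(Z, T) = (T + 0)/(Z + T) = T/(T + Z))
D(u, a) = a*u
√(B(-3, K(2)) + D(-6, P(3)))*(-197) = √(-20/(-20 - 3) + 3*(-6))*(-197) = √(-20/(-23) - 18)*(-197) = √(-20*(-1/23) - 18)*(-197) = √(20/23 - 18)*(-197) = √(-394/23)*(-197) = (I*√9062/23)*(-197) = -197*I*√9062/23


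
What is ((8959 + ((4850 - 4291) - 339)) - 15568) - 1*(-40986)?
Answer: 34597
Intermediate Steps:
((8959 + ((4850 - 4291) - 339)) - 15568) - 1*(-40986) = ((8959 + (559 - 339)) - 15568) + 40986 = ((8959 + 220) - 15568) + 40986 = (9179 - 15568) + 40986 = -6389 + 40986 = 34597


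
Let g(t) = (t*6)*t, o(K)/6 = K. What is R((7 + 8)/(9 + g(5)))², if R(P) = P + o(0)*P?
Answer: 25/2809 ≈ 0.0089000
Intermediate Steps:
o(K) = 6*K
g(t) = 6*t² (g(t) = (6*t)*t = 6*t²)
R(P) = P (R(P) = P + (6*0)*P = P + 0*P = P + 0 = P)
R((7 + 8)/(9 + g(5)))² = ((7 + 8)/(9 + 6*5²))² = (15/(9 + 6*25))² = (15/(9 + 150))² = (15/159)² = (15*(1/159))² = (5/53)² = 25/2809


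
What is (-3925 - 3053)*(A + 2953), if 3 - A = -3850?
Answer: -47492268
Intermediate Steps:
A = 3853 (A = 3 - 1*(-3850) = 3 + 3850 = 3853)
(-3925 - 3053)*(A + 2953) = (-3925 - 3053)*(3853 + 2953) = -6978*6806 = -47492268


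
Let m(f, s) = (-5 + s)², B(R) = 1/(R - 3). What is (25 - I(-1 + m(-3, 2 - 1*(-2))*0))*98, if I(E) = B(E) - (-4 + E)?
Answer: 3969/2 ≈ 1984.5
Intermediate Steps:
B(R) = 1/(-3 + R)
I(E) = 4 + 1/(-3 + E) - E (I(E) = 1/(-3 + E) - (-4 + E) = 1/(-3 + E) + (4 - E) = 4 + 1/(-3 + E) - E)
(25 - I(-1 + m(-3, 2 - 1*(-2))*0))*98 = (25 - (1 + (-3 + (-1 + (-5 + (2 - 1*(-2)))²*0))*(4 - (-1 + (-5 + (2 - 1*(-2)))²*0)))/(-3 + (-1 + (-5 + (2 - 1*(-2)))²*0)))*98 = (25 - (1 + (-3 + (-1 + (-5 + (2 + 2))²*0))*(4 - (-1 + (-5 + (2 + 2))²*0)))/(-3 + (-1 + (-5 + (2 + 2))²*0)))*98 = (25 - (1 + (-3 + (-1 + (-5 + 4)²*0))*(4 - (-1 + (-5 + 4)²*0)))/(-3 + (-1 + (-5 + 4)²*0)))*98 = (25 - (1 + (-3 + (-1 + (-1)²*0))*(4 - (-1 + (-1)²*0)))/(-3 + (-1 + (-1)²*0)))*98 = (25 - (1 + (-3 + (-1 + 1*0))*(4 - (-1 + 1*0)))/(-3 + (-1 + 1*0)))*98 = (25 - (1 + (-3 + (-1 + 0))*(4 - (-1 + 0)))/(-3 + (-1 + 0)))*98 = (25 - (1 + (-3 - 1)*(4 - 1*(-1)))/(-3 - 1))*98 = (25 - (1 - 4*(4 + 1))/(-4))*98 = (25 - (-1)*(1 - 4*5)/4)*98 = (25 - (-1)*(1 - 20)/4)*98 = (25 - (-1)*(-19)/4)*98 = (25 - 1*19/4)*98 = (25 - 19/4)*98 = (81/4)*98 = 3969/2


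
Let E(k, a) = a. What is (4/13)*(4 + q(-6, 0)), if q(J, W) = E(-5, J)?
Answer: -8/13 ≈ -0.61539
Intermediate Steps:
q(J, W) = J
(4/13)*(4 + q(-6, 0)) = (4/13)*(4 - 6) = (4*(1/13))*(-2) = (4/13)*(-2) = -8/13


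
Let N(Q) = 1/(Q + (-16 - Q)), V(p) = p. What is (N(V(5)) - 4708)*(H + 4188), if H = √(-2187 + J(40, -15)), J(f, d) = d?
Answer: -78869463/4 - 75329*I*√2202/16 ≈ -1.9717e+7 - 2.2093e+5*I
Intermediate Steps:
H = I*√2202 (H = √(-2187 - 15) = √(-2202) = I*√2202 ≈ 46.925*I)
N(Q) = -1/16 (N(Q) = 1/(-16) = -1/16)
(N(V(5)) - 4708)*(H + 4188) = (-1/16 - 4708)*(I*√2202 + 4188) = -75329*(4188 + I*√2202)/16 = -78869463/4 - 75329*I*√2202/16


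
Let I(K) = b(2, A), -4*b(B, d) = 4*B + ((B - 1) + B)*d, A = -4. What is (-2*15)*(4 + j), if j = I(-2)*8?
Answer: -360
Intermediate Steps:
b(B, d) = -B - d*(-1 + 2*B)/4 (b(B, d) = -(4*B + ((B - 1) + B)*d)/4 = -(4*B + ((-1 + B) + B)*d)/4 = -(4*B + (-1 + 2*B)*d)/4 = -(4*B + d*(-1 + 2*B))/4 = -B - d*(-1 + 2*B)/4)
I(K) = 1 (I(K) = -1*2 + (1/4)*(-4) - 1/2*2*(-4) = -2 - 1 + 4 = 1)
j = 8 (j = 1*8 = 8)
(-2*15)*(4 + j) = (-2*15)*(4 + 8) = -30*12 = -360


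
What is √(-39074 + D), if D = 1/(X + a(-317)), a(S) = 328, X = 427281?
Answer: I*√7144659677740585/427609 ≈ 197.67*I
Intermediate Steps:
D = 1/427609 (D = 1/(427281 + 328) = 1/427609 ≈ 2.3386e-6)
√(-39074 + D) = √(-39074 + 1/427609) = √(-16708394065/427609) = I*√7144659677740585/427609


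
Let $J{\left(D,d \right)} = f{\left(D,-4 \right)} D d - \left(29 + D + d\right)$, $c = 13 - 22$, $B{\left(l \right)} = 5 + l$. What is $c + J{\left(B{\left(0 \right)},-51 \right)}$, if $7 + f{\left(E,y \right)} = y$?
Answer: $2813$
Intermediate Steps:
$f{\left(E,y \right)} = -7 + y$
$c = -9$ ($c = 13 - 22 = -9$)
$J{\left(D,d \right)} = -29 - D - d - 11 D d$ ($J{\left(D,d \right)} = \left(-7 - 4\right) D d - \left(29 + D + d\right) = - 11 D d - \left(29 + D + d\right) = -29 - D - d - 11 D d$)
$c + J{\left(B{\left(0 \right)},-51 \right)} = -9 - \left(-17 + 11 \left(5 + 0\right) \left(-51\right)\right) = -9 - \left(-17 - 2805\right) = -9 + \left(-29 - 5 + 51 + 2805\right) = -9 + 2822 = 2813$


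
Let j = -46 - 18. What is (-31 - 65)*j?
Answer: 6144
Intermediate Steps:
j = -64
(-31 - 65)*j = (-31 - 65)*(-64) = -96*(-64) = 6144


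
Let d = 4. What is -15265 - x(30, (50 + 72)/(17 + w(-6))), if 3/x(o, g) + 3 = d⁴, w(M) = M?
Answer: -3862048/253 ≈ -15265.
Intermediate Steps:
x(o, g) = 3/253 (x(o, g) = 3/(-3 + 4⁴) = 3/(-3 + 256) = 3/253)
-15265 - x(30, (50 + 72)/(17 + w(-6))) = -15265 - 1*3/253 = -15265 - 3/253 = -3862048/253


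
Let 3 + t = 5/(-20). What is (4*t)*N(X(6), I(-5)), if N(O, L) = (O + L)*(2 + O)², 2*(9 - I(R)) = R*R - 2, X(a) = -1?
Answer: 91/2 ≈ 45.500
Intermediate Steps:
t = -13/4 (t = -3 + 5/(-20) = -3 + 5*(-1/20) = -3 - ¼ = -13/4 ≈ -3.2500)
I(R) = 10 - R²/2 (I(R) = 9 - (R*R - 2)/2 = 9 - (R² - 2)/2 = 9 - (-2 + R²)/2 = 9 + (1 - R²/2) = 10 - R²/2)
N(O, L) = (2 + O)²*(L + O) (N(O, L) = (L + O)*(2 + O)² = (2 + O)²*(L + O))
(4*t)*N(X(6), I(-5)) = (4*(-13/4))*((2 - 1)²*((10 - ½*(-5)²) - 1)) = -13*1²*((10 - ½*25) - 1) = -13*((10 - 25/2) - 1) = -13*(-5/2 - 1) = -13*(-7)/2 = -13*(-7/2) = 91/2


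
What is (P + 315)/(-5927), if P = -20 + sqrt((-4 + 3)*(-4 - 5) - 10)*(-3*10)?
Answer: -295/5927 + 30*I/5927 ≈ -0.049772 + 0.0050616*I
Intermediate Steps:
P = -20 - 30*I (P = -20 + sqrt(-1*(-9) - 10)*(-30) = -20 + sqrt(9 - 10)*(-30) = -20 + sqrt(-1)*(-30) = -20 + I*(-30) = -20 - 30*I ≈ -20.0 - 30.0*I)
(P + 315)/(-5927) = ((-20 - 30*I) + 315)/(-5927) = (295 - 30*I)*(-1/5927) = -295/5927 + 30*I/5927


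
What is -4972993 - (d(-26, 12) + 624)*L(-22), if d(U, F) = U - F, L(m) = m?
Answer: -4960101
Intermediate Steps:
-4972993 - (d(-26, 12) + 624)*L(-22) = -4972993 - ((-26 - 1*12) + 624)*(-22) = -4972993 - ((-26 - 12) + 624)*(-22) = -4972993 - (-38 + 624)*(-22) = -4972993 - 586*(-22) = -4972993 - 1*(-12892) = -4972993 + 12892 = -4960101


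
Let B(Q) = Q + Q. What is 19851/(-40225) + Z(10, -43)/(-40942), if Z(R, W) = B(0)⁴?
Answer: -19851/40225 ≈ -0.49350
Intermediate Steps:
B(Q) = 2*Q
Z(R, W) = 0 (Z(R, W) = (2*0)⁴ = 0⁴ = 0)
19851/(-40225) + Z(10, -43)/(-40942) = 19851/(-40225) + 0/(-40942) = 19851*(-1/40225) + 0*(-1/40942) = -19851/40225 + 0 = -19851/40225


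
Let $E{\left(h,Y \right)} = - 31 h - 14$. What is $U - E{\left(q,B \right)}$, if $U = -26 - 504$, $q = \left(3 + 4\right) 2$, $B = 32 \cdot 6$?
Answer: $-82$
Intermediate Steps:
$B = 192$
$q = 14$ ($q = 7 \cdot 2 = 14$)
$E{\left(h,Y \right)} = -14 - 31 h$
$U = -530$ ($U = -26 - 504 = -530$)
$U - E{\left(q,B \right)} = -530 - \left(-14 - 434\right) = -530 - -448 = -530 + 448 = -82$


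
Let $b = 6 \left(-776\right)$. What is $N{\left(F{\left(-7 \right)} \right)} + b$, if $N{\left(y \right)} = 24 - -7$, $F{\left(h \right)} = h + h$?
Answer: $-4625$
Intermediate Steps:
$F{\left(h \right)} = 2 h$
$N{\left(y \right)} = 31$ ($N{\left(y \right)} = 24 + 7 = 31$)
$b = -4656$
$N{\left(F{\left(-7 \right)} \right)} + b = 31 - 4656 = -4625$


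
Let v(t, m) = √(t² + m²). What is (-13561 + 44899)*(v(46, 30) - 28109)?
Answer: -880879842 + 62676*√754 ≈ -8.7916e+8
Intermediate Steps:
v(t, m) = √(m² + t²)
(-13561 + 44899)*(v(46, 30) - 28109) = (-13561 + 44899)*(√(30² + 46²) - 28109) = 31338*(√(900 + 2116) - 28109) = 31338*(√3016 - 28109) = 31338*(2*√754 - 28109) = 31338*(-28109 + 2*√754) = -880879842 + 62676*√754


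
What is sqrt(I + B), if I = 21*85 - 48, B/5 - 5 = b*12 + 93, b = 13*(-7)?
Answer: I*sqrt(3233) ≈ 56.859*I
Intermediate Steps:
b = -91
B = -4970 (B = 25 + 5*(-91*12 + 93) = 25 + 5*(-1092 + 93) = 25 + 5*(-999) = 25 - 4995 = -4970)
I = 1737 (I = 1785 - 48 = 1737)
sqrt(I + B) = sqrt(1737 - 4970) = sqrt(-3233) = I*sqrt(3233)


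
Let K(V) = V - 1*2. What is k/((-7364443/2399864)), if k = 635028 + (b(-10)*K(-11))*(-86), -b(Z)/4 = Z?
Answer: -1631302754272/7364443 ≈ -2.2151e+5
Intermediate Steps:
K(V) = -2 + V (K(V) = V - 2 = -2 + V)
b(Z) = -4*Z
k = 679748 (k = 635028 + ((-4*(-10))*(-2 - 11))*(-86) = 635028 + (40*(-13))*(-86) = 635028 - 520*(-86) = 635028 + 44720 = 679748)
k/((-7364443/2399864)) = 679748/((-7364443/2399864)) = 679748/((-7364443*1/2399864)) = 679748/(-7364443/2399864) = 679748*(-2399864/7364443) = -1631302754272/7364443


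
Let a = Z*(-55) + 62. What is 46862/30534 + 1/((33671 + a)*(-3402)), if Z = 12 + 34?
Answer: 118441033139/77172944562 ≈ 1.5347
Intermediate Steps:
Z = 46
a = -2468 (a = 46*(-55) + 62 = -2530 + 62 = -2468)
46862/30534 + 1/((33671 + a)*(-3402)) = 46862/30534 + 1/((33671 - 2468)*(-3402)) = 46862*(1/30534) - 1/3402/31203 = 23431/15267 + (1/31203)*(-1/3402) = 23431/15267 - 1/106152606 = 118441033139/77172944562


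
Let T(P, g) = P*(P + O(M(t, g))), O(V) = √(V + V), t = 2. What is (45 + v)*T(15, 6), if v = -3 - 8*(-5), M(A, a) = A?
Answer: 20910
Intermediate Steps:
O(V) = √2*√V (O(V) = √(2*V) = √2*√V)
T(P, g) = P*(2 + P) (T(P, g) = P*(P + √2*√2) = P*(P + 2) = P*(2 + P))
v = 37 (v = -3 + 40 = 37)
(45 + v)*T(15, 6) = (45 + 37)*(15*(2 + 15)) = 82*(15*17) = 82*255 = 20910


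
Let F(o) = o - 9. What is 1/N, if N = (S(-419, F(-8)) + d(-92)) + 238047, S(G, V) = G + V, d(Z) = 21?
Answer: 1/237632 ≈ 4.2082e-6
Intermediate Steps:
F(o) = -9 + o
N = 237632 (N = ((-419 + (-9 - 8)) + 21) + 238047 = ((-419 - 17) + 21) + 238047 = (-436 + 21) + 238047 = -415 + 238047 = 237632)
1/N = 1/237632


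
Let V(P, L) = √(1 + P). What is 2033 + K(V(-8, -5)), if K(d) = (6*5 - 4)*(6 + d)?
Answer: 2189 + 26*I*√7 ≈ 2189.0 + 68.79*I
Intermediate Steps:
K(d) = 156 + 26*d (K(d) = (30 - 4)*(6 + d) = 26*(6 + d) = 156 + 26*d)
2033 + K(V(-8, -5)) = 2033 + (156 + 26*√(1 - 8)) = 2033 + (156 + 26*√(-7)) = 2033 + (156 + 26*(I*√7)) = 2033 + (156 + 26*I*√7) = 2189 + 26*I*√7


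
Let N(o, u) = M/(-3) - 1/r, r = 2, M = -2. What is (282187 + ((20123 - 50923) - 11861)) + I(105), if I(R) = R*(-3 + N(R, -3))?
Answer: 478457/2 ≈ 2.3923e+5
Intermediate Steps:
N(o, u) = 1/6 (N(o, u) = -2/(-3) - 1/2 = -2*(-1/3) - 1*1/2 = 2/3 - 1/2 = 1/6)
I(R) = -17*R/6 (I(R) = R*(-3 + 1/6) = R*(-17/6) = -17*R/6)
(282187 + ((20123 - 50923) - 11861)) + I(105) = (282187 + ((20123 - 50923) - 11861)) - 17/6*105 = (282187 + (-30800 - 11861)) - 595/2 = (282187 - 42661) - 595/2 = 239526 - 595/2 = 478457/2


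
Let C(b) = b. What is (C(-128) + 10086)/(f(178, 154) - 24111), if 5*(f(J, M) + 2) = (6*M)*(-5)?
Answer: -9958/25037 ≈ -0.39773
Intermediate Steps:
f(J, M) = -2 - 6*M (f(J, M) = -2 + ((6*M)*(-5))/5 = -2 + (-30*M)/5 = -2 - 6*M)
(C(-128) + 10086)/(f(178, 154) - 24111) = (-128 + 10086)/((-2 - 6*154) - 24111) = 9958/((-2 - 924) - 24111) = 9958/(-926 - 24111) = 9958/(-25037) = 9958*(-1/25037) = -9958/25037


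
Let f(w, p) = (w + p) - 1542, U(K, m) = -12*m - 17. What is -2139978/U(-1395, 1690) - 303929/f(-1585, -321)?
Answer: 13547491057/69984056 ≈ 193.58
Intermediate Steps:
U(K, m) = -17 - 12*m
f(w, p) = -1542 + p + w (f(w, p) = (p + w) - 1542 = -1542 + p + w)
-2139978/U(-1395, 1690) - 303929/f(-1585, -321) = -2139978/(-17 - 12*1690) - 303929/(-1542 - 321 - 1585) = -2139978/(-17 - 20280) - 303929/(-3448) = -2139978/(-20297) - 303929*(-1/3448) = -2139978*(-1/20297) + 303929/3448 = 2139978/20297 + 303929/3448 = 13547491057/69984056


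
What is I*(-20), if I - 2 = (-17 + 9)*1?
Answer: 120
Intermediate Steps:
I = -6 (I = 2 + (-17 + 9)*1 = 2 - 8*1 = 2 - 8 = -6)
I*(-20) = -6*(-20) = 120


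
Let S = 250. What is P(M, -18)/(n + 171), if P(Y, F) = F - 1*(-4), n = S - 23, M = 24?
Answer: -7/199 ≈ -0.035176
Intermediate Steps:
n = 227 (n = 250 - 23 = 227)
P(Y, F) = 4 + F (P(Y, F) = F + 4 = 4 + F)
P(M, -18)/(n + 171) = (4 - 18)/(227 + 171) = -14/398 = -14*1/398 = -7/199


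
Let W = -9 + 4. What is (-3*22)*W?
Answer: 330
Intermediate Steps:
W = -5
(-3*22)*W = -3*22*(-5) = -66*(-5) = 330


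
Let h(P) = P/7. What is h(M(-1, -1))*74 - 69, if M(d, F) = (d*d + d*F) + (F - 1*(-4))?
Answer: -113/7 ≈ -16.143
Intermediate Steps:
M(d, F) = 4 + F + d² + F*d (M(d, F) = (d² + F*d) + (F + 4) = (d² + F*d) + (4 + F) = 4 + F + d² + F*d)
h(P) = P/7 (h(P) = P*(⅐) = P/7)
h(M(-1, -1))*74 - 69 = ((4 - 1 + (-1)² - 1*(-1))/7)*74 - 69 = ((4 - 1 + 1 + 1)/7)*74 - 69 = ((⅐)*5)*74 - 69 = (5/7)*74 - 69 = 370/7 - 69 = -113/7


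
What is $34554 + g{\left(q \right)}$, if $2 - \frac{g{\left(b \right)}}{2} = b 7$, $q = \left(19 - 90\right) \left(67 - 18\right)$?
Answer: $83264$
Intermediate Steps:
$q = -3479$ ($q = \left(-71\right) 49 = -3479$)
$g{\left(b \right)} = 4 - 14 b$ ($g{\left(b \right)} = 4 - 2 b 7 = 4 - 2 \cdot 7 b = 4 - 14 b$)
$34554 + g{\left(q \right)} = 34554 + \left(4 - -48706\right) = 34554 + \left(4 + 48706\right) = 34554 + 48710 = 83264$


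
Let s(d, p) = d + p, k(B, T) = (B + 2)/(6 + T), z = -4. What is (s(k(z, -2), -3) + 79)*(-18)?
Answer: -1359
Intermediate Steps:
k(B, T) = (2 + B)/(6 + T)
(s(k(z, -2), -3) + 79)*(-18) = (((2 - 4)/(6 - 2) - 3) + 79)*(-18) = ((-2/4 - 3) + 79)*(-18) = (((¼)*(-2) - 3) + 79)*(-18) = ((-½ - 3) + 79)*(-18) = (-7/2 + 79)*(-18) = (151/2)*(-18) = -1359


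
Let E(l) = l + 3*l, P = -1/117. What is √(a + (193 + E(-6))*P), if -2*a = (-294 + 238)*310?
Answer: √78107/3 ≈ 93.159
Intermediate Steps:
P = -1/117 (P = -1*1/117 = -1/117 ≈ -0.0085470)
E(l) = 4*l
a = 8680 (a = -(-294 + 238)*310/2 = -(-28)*310 = -½*(-17360) = 8680)
√(a + (193 + E(-6))*P) = √(8680 + (193 + 4*(-6))*(-1/117)) = √(8680 + (193 - 24)*(-1/117)) = √(8680 + 169*(-1/117)) = √(8680 - 13/9) = √(78107/9) = √78107/3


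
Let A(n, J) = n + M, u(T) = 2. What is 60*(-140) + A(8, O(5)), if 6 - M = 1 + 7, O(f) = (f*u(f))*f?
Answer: -8394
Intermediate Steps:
O(f) = 2*f**2 (O(f) = (f*2)*f = (2*f)*f = 2*f**2)
M = -2 (M = 6 - (1 + 7) = 6 - 1*8 = 6 - 8 = -2)
A(n, J) = -2 + n (A(n, J) = n - 2 = -2 + n)
60*(-140) + A(8, O(5)) = 60*(-140) + (-2 + 8) = -8400 + 6 = -8394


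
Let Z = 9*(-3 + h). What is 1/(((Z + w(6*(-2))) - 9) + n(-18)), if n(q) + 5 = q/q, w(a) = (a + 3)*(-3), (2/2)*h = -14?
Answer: -1/139 ≈ -0.0071942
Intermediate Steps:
h = -14
w(a) = -9 - 3*a (w(a) = (3 + a)*(-3) = -9 - 3*a)
Z = -153 (Z = 9*(-3 - 14) = 9*(-17) = -153)
n(q) = -4 (n(q) = -5 + q/q = -5 + 1 = -4)
1/(((Z + w(6*(-2))) - 9) + n(-18)) = 1/(((-153 + (-9 - 18*(-2))) - 9) - 4) = 1/(((-153 + (-9 - 3*(-12))) - 9) - 4) = 1/(((-153 + (-9 + 36)) - 9) - 4) = 1/(((-153 + 27) - 9) - 4) = 1/((-126 - 9) - 4) = 1/(-135 - 4) = 1/(-139) = -1/139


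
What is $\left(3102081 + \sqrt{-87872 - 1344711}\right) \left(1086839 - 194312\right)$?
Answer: $2768691048687 + 892527 i \sqrt{1432583} \approx 2.7687 \cdot 10^{12} + 1.0683 \cdot 10^{9} i$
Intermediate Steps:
$\left(3102081 + \sqrt{-87872 - 1344711}\right) \left(1086839 - 194312\right) = \left(3102081 + \sqrt{-1432583}\right) 892527 = \left(3102081 + i \sqrt{1432583}\right) 892527 = 2768691048687 + 892527 i \sqrt{1432583}$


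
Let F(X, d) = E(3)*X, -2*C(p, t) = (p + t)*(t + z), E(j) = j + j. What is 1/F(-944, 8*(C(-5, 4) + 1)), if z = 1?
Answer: -1/5664 ≈ -0.00017655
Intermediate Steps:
E(j) = 2*j
C(p, t) = -(1 + t)*(p + t)/2 (C(p, t) = -(p + t)*(t + 1)/2 = -(p + t)*(1 + t)/2 = -(1 + t)*(p + t)/2)
F(X, d) = 6*X (F(X, d) = (2*3)*X = 6*X)
1/F(-944, 8*(C(-5, 4) + 1)) = 1/(6*(-944)) = 1/(-5664) = -1/5664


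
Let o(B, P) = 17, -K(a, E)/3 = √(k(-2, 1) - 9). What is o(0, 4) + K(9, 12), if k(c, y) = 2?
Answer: 17 - 3*I*√7 ≈ 17.0 - 7.9373*I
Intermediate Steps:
K(a, E) = -3*I*√7 (K(a, E) = -3*√(2 - 9) = -3*I*√7)
o(0, 4) + K(9, 12) = 17 - 3*I*√7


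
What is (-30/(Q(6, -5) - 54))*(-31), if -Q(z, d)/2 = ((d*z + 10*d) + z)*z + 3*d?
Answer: 155/144 ≈ 1.0764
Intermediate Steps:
Q(z, d) = -6*d - 2*z*(z + 10*d + d*z) (Q(z, d) = -2*(((d*z + 10*d) + z)*z + 3*d) = -2*(((10*d + d*z) + z)*z + 3*d) = -2*((z + 10*d + d*z)*z + 3*d) = -2*(z*(z + 10*d + d*z) + 3*d) = -2*(3*d + z*(z + 10*d + d*z)) = -6*d - 2*z*(z + 10*d + d*z))
(-30/(Q(6, -5) - 54))*(-31) = (-30/((-6*(-5) - 2*6² - 20*(-5)*6 - 2*(-5)*6²) - 54))*(-31) = (-30/((30 - 2*36 + 600 - 2*(-5)*36) - 54))*(-31) = (-30/((30 - 72 + 600 + 360) - 54))*(-31) = (-30/(918 - 54))*(-31) = (-30/864)*(-31) = ((1/864)*(-30))*(-31) = -5/144*(-31) = 155/144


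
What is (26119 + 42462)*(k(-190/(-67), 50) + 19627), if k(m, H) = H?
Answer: 1349468337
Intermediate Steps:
(26119 + 42462)*(k(-190/(-67), 50) + 19627) = (26119 + 42462)*(50 + 19627) = 68581*19677 = 1349468337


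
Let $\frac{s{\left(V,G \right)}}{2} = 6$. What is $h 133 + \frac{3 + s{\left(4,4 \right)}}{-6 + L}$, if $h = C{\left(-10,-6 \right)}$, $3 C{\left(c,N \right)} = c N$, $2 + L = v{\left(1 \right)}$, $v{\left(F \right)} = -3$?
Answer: $\frac{29245}{11} \approx 2658.6$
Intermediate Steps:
$s{\left(V,G \right)} = 12$ ($s{\left(V,G \right)} = 2 \cdot 6 = 12$)
$L = -5$ ($L = -2 - 3 = -5$)
$C{\left(c,N \right)} = \frac{N c}{3}$ ($C{\left(c,N \right)} = \frac{c N}{3} = \frac{N c}{3}$)
$h = 20$ ($h = \frac{1}{3} \left(-6\right) \left(-10\right) = 20$)
$h 133 + \frac{3 + s{\left(4,4 \right)}}{-6 + L} = 20 \cdot 133 + \frac{3 + 12}{-6 - 5} = 2660 + \frac{1}{-11} \cdot 15 = 2660 - \frac{15}{11} = \frac{29245}{11}$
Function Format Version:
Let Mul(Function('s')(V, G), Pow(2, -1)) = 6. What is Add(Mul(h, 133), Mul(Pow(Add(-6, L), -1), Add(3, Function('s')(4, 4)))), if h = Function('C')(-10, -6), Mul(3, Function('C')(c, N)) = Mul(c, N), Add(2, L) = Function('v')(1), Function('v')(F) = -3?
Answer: Rational(29245, 11) ≈ 2658.6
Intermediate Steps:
Function('s')(V, G) = 12 (Function('s')(V, G) = Mul(2, 6) = 12)
L = -5 (L = Add(-2, -3) = -5)
Function('C')(c, N) = Mul(Rational(1, 3), N, c) (Function('C')(c, N) = Mul(Rational(1, 3), Mul(c, N)) = Mul(Rational(1, 3), Mul(N, c)) = Mul(Rational(1, 3), N, c))
h = 20 (h = Mul(Rational(1, 3), -6, -10) = 20)
Add(Mul(h, 133), Mul(Pow(Add(-6, L), -1), Add(3, Function('s')(4, 4)))) = Add(Mul(20, 133), Mul(Pow(Add(-6, -5), -1), Add(3, 12))) = Add(2660, Mul(Pow(-11, -1), 15)) = Add(2660, Mul(Rational(-1, 11), 15)) = Add(2660, Rational(-15, 11)) = Rational(29245, 11)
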